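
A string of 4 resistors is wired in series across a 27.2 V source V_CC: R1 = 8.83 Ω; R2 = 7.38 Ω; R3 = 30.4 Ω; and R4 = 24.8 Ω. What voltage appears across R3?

Series total: ΣR = 8.83 + 7.38 + 30.4 + 24.8 = 71.41 Ω.
Voltage divider: V = V_CC · (30.40 / 71.41) = 27.2 × 0.4257 = 11.58 V.

V ≈ 11.6 V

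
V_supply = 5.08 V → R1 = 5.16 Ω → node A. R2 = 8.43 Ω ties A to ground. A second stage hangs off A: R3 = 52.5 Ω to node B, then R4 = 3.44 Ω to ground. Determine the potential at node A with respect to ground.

The second stage (R3 + R4 = 55.94 Ω) loads node A in parallel with R2.
R2 ‖ (R3+R4) = 7.326 Ω.
First divider: V_A = V_supply · 7.326/(5.16 + 7.326) = 2.981 V.

V_A ≈ 2.98 V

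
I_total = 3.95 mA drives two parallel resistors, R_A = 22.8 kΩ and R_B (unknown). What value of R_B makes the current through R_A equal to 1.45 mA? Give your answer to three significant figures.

R_B ≈ 13.2 kΩ

Two-branch current divider: I_A = I_total · R_B/(R_A + R_B).
1.45/3.95 = R_B/(R_A + R_B) → R_B = R_A · (0.3671)/(1 − 0.3671) = 22.8 × 0.5800 = 13.22 kΩ.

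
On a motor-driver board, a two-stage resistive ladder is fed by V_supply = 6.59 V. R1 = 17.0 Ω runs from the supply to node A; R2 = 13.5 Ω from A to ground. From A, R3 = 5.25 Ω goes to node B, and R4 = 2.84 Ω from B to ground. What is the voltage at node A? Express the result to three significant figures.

Node A sees R2 in parallel with the series input of stage 2, R3 + R4 = 8.090 Ω.
Effective lower resistance at A: R2 ‖ 8.090 = 5.059 Ω.
First divider: V_A = V_supply · 5.059/(17.0 + 5.059) = 1.511 V.

V_A ≈ 1.51 V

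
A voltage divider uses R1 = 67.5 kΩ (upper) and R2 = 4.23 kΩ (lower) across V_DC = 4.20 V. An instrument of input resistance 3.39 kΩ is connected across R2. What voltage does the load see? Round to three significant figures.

V_out ≈ 0.114 V

First combine the lower leg with the load: R2 ‖ R_L = 1.882 kΩ.
Then V_out = V_DC · R2'/(R1 + R2') = 4.20 × 1.882/69.38 = 0.1139 V.
(Unloaded it would be 0.248 V; the load pulls it down.)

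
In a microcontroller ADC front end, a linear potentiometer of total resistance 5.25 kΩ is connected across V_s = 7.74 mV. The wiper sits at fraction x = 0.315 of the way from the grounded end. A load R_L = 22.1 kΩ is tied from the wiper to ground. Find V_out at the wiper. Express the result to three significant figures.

V_out ≈ 2.32 mV

Lower segment x·R_p = 1.654 kΩ; upper segment (1−x)·R_p = 3.596 kΩ.
(x·R_p) ‖ R_L = 1.539 kΩ.
V_out = 7.74 × 1.539/(3.596 + 1.539) = 2.319 mV.
(Unloaded: V_out = x·V_s = 2.44 mV.)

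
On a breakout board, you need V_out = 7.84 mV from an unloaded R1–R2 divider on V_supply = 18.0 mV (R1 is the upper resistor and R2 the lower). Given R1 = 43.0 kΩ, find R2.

The divider ratio is R2/(R1+R2) = 7.84/18.0 = 0.4356.
R2 = R1 · 0.4356/(1 − 0.4356) = 33.18 kΩ.

R2 ≈ 33.2 kΩ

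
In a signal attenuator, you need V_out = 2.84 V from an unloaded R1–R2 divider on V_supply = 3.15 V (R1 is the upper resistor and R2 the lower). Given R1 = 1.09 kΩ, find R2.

V_out/V_supply = R2/(R1+R2) = 0.9016.
So R2 = R1 · V_out/(V_supply − V_out) = 1.09 × 2.84/(3.15 − 2.84) = 1.09 × 9.161 = 9.986 kΩ.

R2 ≈ 9.99 kΩ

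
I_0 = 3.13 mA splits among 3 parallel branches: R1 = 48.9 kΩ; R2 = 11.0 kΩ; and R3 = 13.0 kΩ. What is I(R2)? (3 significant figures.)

Total conductance ΣG = 1/48.9 + 1/11.0 + 1/13.0 = 0.1883 (units of 1/kΩ).
Current divider: I(R2) = I_0 · G_k/ΣG = 3.13 × (0.09091/0.1883) = 3.13 × 0.4828 = 1.511 mA.

I ≈ 1.51 mA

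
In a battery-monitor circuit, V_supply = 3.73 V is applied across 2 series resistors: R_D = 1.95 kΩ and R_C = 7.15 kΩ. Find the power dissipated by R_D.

Series current I = V_supply/ΣR = 3.73/9.100 = 0.4099 mA.
P(R_D) = I²·R_D = (0.4099)² × 1.95 = 0.3276 mW.

P ≈ 0.328 mW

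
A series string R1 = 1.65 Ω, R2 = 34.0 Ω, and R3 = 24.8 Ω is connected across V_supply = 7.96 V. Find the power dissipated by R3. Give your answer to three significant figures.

P ≈ 0.430 W

Series current I = V_supply/ΣR = 7.96/60.45 = 0.1317 A.
P = I²R = 0.01734 × 24.8 = 0.4300 W.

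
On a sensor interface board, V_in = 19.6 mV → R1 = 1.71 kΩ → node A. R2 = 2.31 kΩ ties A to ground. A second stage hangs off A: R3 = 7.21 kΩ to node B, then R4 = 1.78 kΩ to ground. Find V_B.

The second stage (R3 + R4 = 8.990 kΩ) loads node A in parallel with R2.
Effective lower resistance at A: R2 ‖ 8.990 = 1.838 kΩ.
V_A = 19.6 × 1.838/(1.71 + 1.838) = 10.15 mV.
Then the unloaded second divider: V_B = V_A × R4/(R3+R4) = 10.15 × 0.1980 = 2.010 mV.

V_B ≈ 2.01 mV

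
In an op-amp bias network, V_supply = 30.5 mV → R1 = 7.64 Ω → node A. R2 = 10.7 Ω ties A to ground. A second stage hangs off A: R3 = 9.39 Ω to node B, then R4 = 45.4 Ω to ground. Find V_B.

Node A sees R2 in parallel with the series input of stage 2, R3 + R4 = 54.79 Ω.
R2 ‖ (R3+R4) = 8.952 Ω.
First divider: V_A = V_supply · 8.952/(7.64 + 8.952) = 16.46 mV.
Then the unloaded second divider: V_B = V_A × R4/(R3+R4) = 16.46 × 0.8286 = 13.64 mV.

V_B ≈ 13.6 mV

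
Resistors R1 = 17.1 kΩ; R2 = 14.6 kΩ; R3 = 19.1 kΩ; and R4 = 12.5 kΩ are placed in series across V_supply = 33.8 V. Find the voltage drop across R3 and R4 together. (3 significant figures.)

V ≈ 16.9 V

Series total: ΣR = 17.1 + 14.6 + 19.1 + 12.5 = 63.30 kΩ.
R_{R3..R4} = 19.1 + 12.5 = 31.60 kΩ.
By the voltage-divider rule, V = 33.8 × 31.60/63.30 = 16.87 V.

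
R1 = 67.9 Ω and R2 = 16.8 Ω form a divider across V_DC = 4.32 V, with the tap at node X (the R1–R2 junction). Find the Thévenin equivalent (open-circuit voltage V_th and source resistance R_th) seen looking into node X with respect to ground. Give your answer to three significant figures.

V_th is the unloaded tap voltage: V_DC · R2/(R1+R2) = 4.32 × 0.1983 = 0.8569 V.
With V_DC suppressed (replaced by a short), R_th = R1 ‖ R2 = (67.90 × 16.8)/(67.90 + 16.8) = 13.47 Ω.

V_th ≈ 0.857 V, R_th ≈ 13.5 Ω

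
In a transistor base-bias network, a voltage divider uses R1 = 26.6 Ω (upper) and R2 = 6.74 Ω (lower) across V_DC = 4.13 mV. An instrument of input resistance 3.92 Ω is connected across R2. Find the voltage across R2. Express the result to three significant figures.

V_out ≈ 0.352 mV

The load sits in parallel with R2, giving an effective lower resistance R2' = R2·R_L/(R2+R_L) = 2.478 Ω.
Voltage divider with the loaded lower leg: V_out = 4.13 × 2.478/(26.6 + 2.478) = 4.13 × 0.08523 = 0.3520 mV.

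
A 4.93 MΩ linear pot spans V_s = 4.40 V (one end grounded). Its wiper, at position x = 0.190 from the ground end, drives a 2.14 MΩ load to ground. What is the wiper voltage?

Lower segment x·R_p = 0.9367 MΩ; upper segment (1−x)·R_p = 3.993 MΩ.
Lower segment in parallel with the load: 0.9367 ‖ 2.14 = 0.6515 MΩ.
V_out = 4.40 × 0.6515/(3.993 + 0.6515) = 0.6172 V.

V_out ≈ 0.617 V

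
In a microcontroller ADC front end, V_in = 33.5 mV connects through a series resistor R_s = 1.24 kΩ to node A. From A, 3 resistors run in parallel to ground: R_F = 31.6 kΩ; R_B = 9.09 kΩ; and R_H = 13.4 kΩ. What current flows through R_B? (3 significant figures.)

I ≈ 2.91 µA

Parallel bank: R_p = 1/(1/31.6 + 1/9.09 + 1/13.4) = 4.624 kΩ.
Node voltage V_A = V_in · R_p/(R_s + R_p) = 33.5 × 0.7885 = 26.42 mV.
I(R_B) = V_A / R_B = 26.42/9.09 = 2.906 µA.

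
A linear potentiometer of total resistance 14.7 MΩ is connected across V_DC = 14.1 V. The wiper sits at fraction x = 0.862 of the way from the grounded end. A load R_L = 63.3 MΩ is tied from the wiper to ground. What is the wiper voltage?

Lower segment x·R_p = 12.67 MΩ; upper segment (1−x)·R_p = 2.029 MΩ.
(x·R_p) ‖ R_L = 10.56 MΩ.
Then V_out = V_DC · 10.56/(2.029 + 10.56) = 11.83 V.
(Unloaded: V_out = x·V_DC = 12.2 V.)

V_out ≈ 11.8 V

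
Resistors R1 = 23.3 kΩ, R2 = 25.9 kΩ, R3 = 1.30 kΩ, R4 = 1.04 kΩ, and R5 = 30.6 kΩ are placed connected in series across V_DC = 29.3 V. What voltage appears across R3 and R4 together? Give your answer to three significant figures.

Total series resistance ΣR = 23.3 + 25.9 + 1.30 + 1.04 + 30.6 = 82.14 kΩ.
R_{R3..R4} = 1.30 + 1.04 = 2.340 kΩ.
By the voltage-divider rule, V = 29.3 × 2.340/82.14 = 0.8347 V.

V ≈ 0.835 V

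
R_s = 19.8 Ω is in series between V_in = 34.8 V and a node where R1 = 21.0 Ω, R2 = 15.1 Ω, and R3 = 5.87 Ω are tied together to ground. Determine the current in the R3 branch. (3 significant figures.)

Combine the parallel branches: R_p = (1/21.0 + 1/15.1 + 1/5.87)⁻¹ = 3.519 Ω.
V_A = 34.8 × 3.519/23.32 = 5.251 V.
Branch current I = V_A/R3 = 5.251/5.87 = 0.8946 A.

I ≈ 0.895 A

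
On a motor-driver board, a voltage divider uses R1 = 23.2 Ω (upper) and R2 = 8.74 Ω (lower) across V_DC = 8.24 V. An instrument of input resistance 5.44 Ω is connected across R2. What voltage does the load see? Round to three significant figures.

R2 ‖ R_L = (8.74 × 5.44)/(8.74 + 5.44) = 3.353 Ω.
Voltage divider with the loaded lower leg: V_out = 8.24 × 3.353/(23.2 + 3.353) = 8.24 × 0.1263 = 1.041 V.

V_out ≈ 1.04 V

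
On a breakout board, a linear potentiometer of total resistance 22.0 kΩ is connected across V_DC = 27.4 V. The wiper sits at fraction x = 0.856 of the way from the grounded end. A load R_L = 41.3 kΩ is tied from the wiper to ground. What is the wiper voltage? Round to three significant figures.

Lower segment x·R_p = 18.83 kΩ; upper segment (1−x)·R_p = 3.168 kΩ.
Lower segment in parallel with the load: 18.83 ‖ 41.3 = 12.93 kΩ.
Loaded-divider output: V_out = 27.4 × 0.8033 = 22.01 V.
(Unloaded: V_out = x·V_DC = 23.5 V.)

V_out ≈ 22.0 V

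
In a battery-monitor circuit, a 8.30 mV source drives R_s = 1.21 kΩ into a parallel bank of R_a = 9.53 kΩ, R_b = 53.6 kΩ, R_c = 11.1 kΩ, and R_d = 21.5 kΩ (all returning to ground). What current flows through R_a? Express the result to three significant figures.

I ≈ 0.662 µA

Combine the parallel branches: R_p = (1/9.53 + 1/53.6 + 1/11.1 + 1/21.5)⁻¹ = 3.843 kΩ.
V_A by voltage divider: V_A = 8.30 × 3.843/(1.21 + 3.843) = 6.313 mV.
I(R_a) = V_A / R_a = 6.313/9.53 = 0.6624 µA.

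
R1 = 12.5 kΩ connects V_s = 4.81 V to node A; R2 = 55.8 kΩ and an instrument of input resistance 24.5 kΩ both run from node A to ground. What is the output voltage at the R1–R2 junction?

First combine the lower leg with the load: R2 ‖ R_L = 17.02 kΩ.
Then V_out = V_s · R2'/(R1 + R2') = 4.81 × 17.02/29.52 = 2.774 V.

V_out ≈ 2.77 V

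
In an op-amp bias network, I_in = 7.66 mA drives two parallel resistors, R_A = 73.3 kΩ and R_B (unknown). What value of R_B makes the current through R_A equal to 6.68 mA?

R_B ≈ 500 kΩ

In a two-way split, I_A/I_in = R_B/(R_A + R_B).
6.68/7.66 = R_B/(R_A + R_B) → R_B = R_A · (0.8721)/(1 − 0.8721) = 73.3 × 6.816 = 499.6 kΩ.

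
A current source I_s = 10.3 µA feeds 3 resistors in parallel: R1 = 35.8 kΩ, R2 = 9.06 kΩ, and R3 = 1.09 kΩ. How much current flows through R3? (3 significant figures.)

I ≈ 8.95 µA

Total conductance ΣG = 1/35.8 + 1/9.06 + 1/1.09 = 1.056 (units of 1/kΩ).
By the current-divider rule, I = I_s · G_k/ΣG = 10.3 × 0.8690 = 8.951 µA.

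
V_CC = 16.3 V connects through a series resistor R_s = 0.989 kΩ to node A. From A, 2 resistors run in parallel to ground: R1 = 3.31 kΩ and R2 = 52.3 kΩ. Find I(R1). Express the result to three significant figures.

I ≈ 3.74 mA

Equivalent of the parallel group: R_p = 3.113 kΩ.
V_A by voltage divider: V_A = 16.3 × 3.113/(0.989 + 3.113) = 12.37 V.
I(R1) = V_A / R1 = 12.37/3.31 = 3.737 mA.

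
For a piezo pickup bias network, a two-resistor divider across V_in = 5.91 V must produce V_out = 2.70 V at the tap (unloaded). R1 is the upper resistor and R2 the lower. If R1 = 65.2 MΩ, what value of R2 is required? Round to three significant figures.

V_out/V_in = R2/(R1+R2) = 0.4569.
Rearranging, R2 = R1·k/(1−k) = 65.2 × 0.8411 = 54.84 MΩ.

R2 ≈ 54.8 MΩ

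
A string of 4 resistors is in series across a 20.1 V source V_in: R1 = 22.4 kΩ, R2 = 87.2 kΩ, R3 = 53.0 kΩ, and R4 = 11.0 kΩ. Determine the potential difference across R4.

V ≈ 1.27 V

Total series resistance ΣR = 22.4 + 87.2 + 53.0 + 11.0 = 173.6 kΩ.
By the voltage-divider rule, V = 20.1 × 11.00/173.6 = 1.274 V.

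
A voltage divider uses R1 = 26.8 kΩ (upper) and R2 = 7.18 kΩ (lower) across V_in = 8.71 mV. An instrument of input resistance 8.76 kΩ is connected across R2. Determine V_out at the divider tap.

The load sits in parallel with R2, giving an effective lower resistance R2' = R2·R_L/(R2+R_L) = 3.946 kΩ.
Then V_out = V_in · R2'/(R1 + R2') = 8.71 × 3.946/30.75 = 1.118 mV.

V_out ≈ 1.12 mV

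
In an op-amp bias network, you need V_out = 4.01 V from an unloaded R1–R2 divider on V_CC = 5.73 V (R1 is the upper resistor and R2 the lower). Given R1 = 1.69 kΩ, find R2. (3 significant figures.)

The divider ratio is R2/(R1+R2) = 4.01/5.73 = 0.6998.
Rearranging, R2 = R1·k/(1−k) = 1.69 × 2.331 = 3.940 kΩ.

R2 ≈ 3.94 kΩ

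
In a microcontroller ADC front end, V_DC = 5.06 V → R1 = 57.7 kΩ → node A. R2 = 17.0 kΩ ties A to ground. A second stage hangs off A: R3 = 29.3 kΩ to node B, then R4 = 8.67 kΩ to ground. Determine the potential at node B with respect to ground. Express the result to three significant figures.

V_B ≈ 0.195 V

The second stage (R3 + R4 = 37.97 kΩ) loads node A in parallel with R2.
R2 ‖ (R3+R4) = 11.74 kΩ.
First divider: V_A = V_DC · 11.74/(57.7 + 11.74) = 0.8556 V.
V_B = V_A × 0.2283 = 0.1954 V.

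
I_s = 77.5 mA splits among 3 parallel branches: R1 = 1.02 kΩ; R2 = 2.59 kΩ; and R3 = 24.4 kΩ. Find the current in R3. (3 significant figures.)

Conductances: ΣG = 1/1.02 + 1/2.59 + 1/24.4 = 1.407 (1/kΩ).
Current divider: I(R3) = I_s · G_k/ΣG = 77.5 × (0.04098/1.407) = 77.5 × 0.02912 = 2.257 mA.

I ≈ 2.26 mA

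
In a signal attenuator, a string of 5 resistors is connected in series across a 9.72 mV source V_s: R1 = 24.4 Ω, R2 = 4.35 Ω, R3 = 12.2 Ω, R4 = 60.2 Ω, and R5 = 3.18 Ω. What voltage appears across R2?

ΣR = 24.4 + 4.35 + 12.2 + 60.2 + 3.18 = 104.3 Ω.
Voltage divider: V = V_s · (4.350 / 104.3) = 9.72 × 0.04169 = 0.4053 mV.

V ≈ 0.405 mV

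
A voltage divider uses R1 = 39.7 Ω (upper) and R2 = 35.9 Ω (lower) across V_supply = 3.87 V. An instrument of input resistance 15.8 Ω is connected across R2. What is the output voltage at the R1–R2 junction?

V_out ≈ 0.838 V

First combine the lower leg with the load: R2 ‖ R_L = 10.97 Ω.
Then V_out = V_supply · R2'/(R1 + R2') = 3.87 × 10.97/50.67 = 0.8379 V.
(Unloaded it would be 1.84 V; the load pulls it down.)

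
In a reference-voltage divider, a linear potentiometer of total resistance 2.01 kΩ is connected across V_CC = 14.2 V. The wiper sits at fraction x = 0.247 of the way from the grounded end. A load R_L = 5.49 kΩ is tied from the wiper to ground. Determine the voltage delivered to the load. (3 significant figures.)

The pot divides into 1.514 kΩ above the wiper and 0.4965 kΩ below.
Lower segment in parallel with the load: 0.4965 ‖ 5.49 = 0.4553 kΩ.
Then V_out = V_CC · 0.4553/(1.514 + 0.4553) = 3.284 V.
(Unloaded: V_out = x·V_CC = 3.51 V.)

V_out ≈ 3.28 V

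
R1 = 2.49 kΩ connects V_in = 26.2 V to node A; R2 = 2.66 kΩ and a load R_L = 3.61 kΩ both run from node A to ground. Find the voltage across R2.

V_out ≈ 9.98 V

First combine the lower leg with the load: R2 ‖ R_L = 1.532 kΩ.
Then V_out = V_in · R2'/(R1 + R2') = 26.2 × 1.532/4.022 = 9.978 V.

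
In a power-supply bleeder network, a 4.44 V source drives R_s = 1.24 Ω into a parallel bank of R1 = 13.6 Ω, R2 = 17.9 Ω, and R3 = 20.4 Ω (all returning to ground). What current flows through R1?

Equivalent of the parallel group: R_p = 5.605 Ω.
Node voltage V_A = V_DC · R_p/(R_s + R_p) = 4.44 × 0.8188 = 3.636 V.
I(R1) = V_A / R1 = 3.636/13.6 = 0.2673 A.
(Check via current divider: I_total = 0.6487 A; share G_k/ΣG = 0.4121 → same result.)

I ≈ 0.267 A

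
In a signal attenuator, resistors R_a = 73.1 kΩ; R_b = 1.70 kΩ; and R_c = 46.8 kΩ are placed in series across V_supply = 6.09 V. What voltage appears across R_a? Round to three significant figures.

ΣR = 73.1 + 1.70 + 46.8 = 121.6 kΩ.
Voltage divider: V = V_supply · (73.10 / 121.6) = 6.09 × 0.6012 = 3.661 V.

V ≈ 3.66 V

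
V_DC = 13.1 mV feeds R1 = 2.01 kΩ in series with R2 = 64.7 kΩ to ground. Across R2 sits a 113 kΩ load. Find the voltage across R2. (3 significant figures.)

V_out ≈ 12.5 mV

First combine the lower leg with the load: R2 ‖ R_L = 41.14 kΩ.
Voltage divider with the loaded lower leg: V_out = 13.1 × 41.14/(2.01 + 41.14) = 13.1 × 0.9534 = 12.49 mV.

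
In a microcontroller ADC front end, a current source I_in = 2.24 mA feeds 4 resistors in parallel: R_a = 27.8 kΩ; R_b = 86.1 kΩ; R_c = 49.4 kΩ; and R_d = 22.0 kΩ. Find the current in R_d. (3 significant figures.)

I ≈ 0.899 mA

Total conductance ΣG = 1/27.8 + 1/86.1 + 1/49.4 + 1/22.0 = 0.1133 (units of 1/kΩ).
Current divider: I(R_d) = I_in · G_k/ΣG = 2.24 × (0.04545/0.1133) = 2.24 × 0.4012 = 0.8988 mA.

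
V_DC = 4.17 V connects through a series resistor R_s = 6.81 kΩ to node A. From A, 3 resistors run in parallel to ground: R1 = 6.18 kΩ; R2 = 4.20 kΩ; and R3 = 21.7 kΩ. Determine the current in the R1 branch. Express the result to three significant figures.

Combine the parallel branches: R_p = (1/6.18 + 1/4.20 + 1/21.7)⁻¹ = 2.242 kΩ.
V_A by voltage divider: V_A = 4.17 × 2.242/(6.81 + 2.242) = 1.033 V.
Branch current I = V_A/R1 = 1.033/6.18 = 0.1671 mA.

I ≈ 0.167 mA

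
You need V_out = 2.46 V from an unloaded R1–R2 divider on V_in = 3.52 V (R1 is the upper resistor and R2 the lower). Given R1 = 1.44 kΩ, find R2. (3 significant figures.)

R2 ≈ 3.34 kΩ

The divider ratio is R2/(R1+R2) = 2.46/3.52 = 0.6989.
So R2 = R1 · V_out/(V_in − V_out) = 1.44 × 2.46/(3.52 − 2.46) = 1.44 × 2.321 = 3.342 kΩ.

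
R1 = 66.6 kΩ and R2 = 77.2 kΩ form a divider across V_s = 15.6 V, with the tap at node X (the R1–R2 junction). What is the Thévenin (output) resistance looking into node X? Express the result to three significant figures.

Looking into X with the source shorted: R_th = R1·R2/(R1+R2) = 66.60 × 77.2/143.8 = 35.75 kΩ.

R_th ≈ 35.8 kΩ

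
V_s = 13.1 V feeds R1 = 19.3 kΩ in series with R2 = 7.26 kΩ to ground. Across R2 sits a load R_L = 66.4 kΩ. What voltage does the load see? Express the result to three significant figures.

V_out ≈ 3.32 V

R2 ‖ R_L = (7.26 × 66.4)/(7.26 + 66.4) = 6.544 kΩ.
Then V_out = V_s · R2'/(R1 + R2') = 13.1 × 6.544/25.84 = 3.317 V.
(Unloaded it would be 3.58 V; the load pulls it down.)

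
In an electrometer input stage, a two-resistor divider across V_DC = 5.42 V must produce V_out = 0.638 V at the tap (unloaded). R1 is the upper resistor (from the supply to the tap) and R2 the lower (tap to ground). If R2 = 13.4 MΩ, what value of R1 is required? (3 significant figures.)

The divider ratio is R2/(R1+R2) = 0.638/5.42 = 0.1177.
So R1 = R2 · (V_DC/V_out − 1) = 13.4 × (5.42/0.638 − 1) = 13.4 × 7.495 = 100.4 MΩ.

R1 ≈ 100 MΩ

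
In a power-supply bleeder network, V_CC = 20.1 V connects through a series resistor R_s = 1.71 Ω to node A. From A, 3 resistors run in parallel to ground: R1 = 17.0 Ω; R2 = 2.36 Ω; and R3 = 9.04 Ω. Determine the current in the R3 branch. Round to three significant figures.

I ≈ 1.10 A

Combine the parallel branches: R_p = (1/17.0 + 1/2.36 + 1/9.04)⁻¹ = 1.686 Ω.
V_A = 20.1 × 1.686/3.396 = 9.979 V.
Branch current I = V_A/R3 = 9.979/9.04 = 1.104 A.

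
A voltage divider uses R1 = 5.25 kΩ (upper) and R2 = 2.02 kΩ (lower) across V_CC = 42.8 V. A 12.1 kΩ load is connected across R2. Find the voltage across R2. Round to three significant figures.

V_out ≈ 10.6 V

The load sits in parallel with R2, giving an effective lower resistance R2' = R2·R_L/(R2+R_L) = 1.731 kΩ.
Then V_out = V_CC · R2'/(R1 + R2') = 42.8 × 1.731/6.981 = 10.61 V.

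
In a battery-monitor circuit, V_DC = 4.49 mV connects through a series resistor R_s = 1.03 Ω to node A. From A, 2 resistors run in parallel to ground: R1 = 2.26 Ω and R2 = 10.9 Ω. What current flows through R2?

Combine the parallel branches: R_p = (1/2.26 + 1/10.9)⁻¹ = 1.872 Ω.
Node voltage V_A = V_DC · R_p/(R_s + R_p) = 4.49 × 0.6451 = 2.896 mV.
I(R2) = V_A / R2 = 2.896/10.9 = 0.2657 mA.

I ≈ 0.266 mA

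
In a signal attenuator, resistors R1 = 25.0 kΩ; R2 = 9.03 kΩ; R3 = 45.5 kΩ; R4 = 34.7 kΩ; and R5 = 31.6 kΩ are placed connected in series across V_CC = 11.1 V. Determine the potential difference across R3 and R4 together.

ΣR = 25.0 + 9.03 + 45.5 + 34.7 + 31.6 = 145.8 kΩ.
R_{R3..R4} = 45.5 + 34.7 = 80.20 kΩ.
By the voltage-divider rule, V = 11.1 × 80.20/145.8 = 6.105 V.

V ≈ 6.10 V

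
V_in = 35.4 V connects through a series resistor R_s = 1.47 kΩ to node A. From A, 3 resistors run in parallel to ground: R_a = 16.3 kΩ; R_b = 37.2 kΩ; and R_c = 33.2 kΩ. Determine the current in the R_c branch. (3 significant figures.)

I ≈ 0.908 mA

Combine the parallel branches: R_p = (1/16.3 + 1/37.2 + 1/33.2)⁻¹ = 8.449 kΩ.
Node voltage V_A = V_in · R_p/(R_s + R_p) = 35.4 × 0.8518 = 30.15 V.
Branch current I = V_A/R_c = 30.15/33.2 = 0.9083 mA.
(Equivalently: I_total = 3.569 mA, then current-divider fraction G_k/ΣG = 0.2545.)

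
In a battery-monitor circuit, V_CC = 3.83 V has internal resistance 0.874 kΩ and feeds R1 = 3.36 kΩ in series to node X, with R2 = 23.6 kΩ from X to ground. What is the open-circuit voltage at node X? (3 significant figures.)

R1' = 0.874 + 3.36 = 4.234 kΩ (source resistance + R1).
With X open, the divider is unloaded: V_th = 3.83 × 23.6/27.83 = 3.247 V.

V_th ≈ 3.25 V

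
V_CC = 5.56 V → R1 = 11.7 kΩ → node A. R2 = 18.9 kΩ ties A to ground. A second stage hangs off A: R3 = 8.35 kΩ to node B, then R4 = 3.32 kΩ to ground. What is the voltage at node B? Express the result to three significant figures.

V_B ≈ 0.603 V

Looking into the second stage from A: R3 + R4 = 11.67 kΩ appears in parallel with R2.
R2 ‖ (R3+R4) = 7.215 kΩ.
So V_A = 5.56 × 0.3814 = 2.121 V.
V_B = V_A × 0.2845 = 0.6034 V.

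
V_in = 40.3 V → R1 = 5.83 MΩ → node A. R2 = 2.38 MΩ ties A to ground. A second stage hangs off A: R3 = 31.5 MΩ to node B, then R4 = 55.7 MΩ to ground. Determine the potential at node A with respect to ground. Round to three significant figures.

Node A sees R2 in parallel with the series input of stage 2, R3 + R4 = 87.20 MΩ.
Effective lower resistance at A: R2 ‖ 87.20 = 2.317 MΩ.
First divider: V_A = V_in · 2.317/(5.83 + 2.317) = 11.46 V.

V_A ≈ 11.5 V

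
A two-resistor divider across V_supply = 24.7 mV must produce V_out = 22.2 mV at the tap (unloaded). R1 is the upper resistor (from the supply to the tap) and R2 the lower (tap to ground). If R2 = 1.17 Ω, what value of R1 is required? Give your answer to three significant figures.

R1 ≈ 0.132 Ω

Required fraction k = V_out/V_supply = 0.8988.
Rearranging, R1 = R2·(1−k)/k = 1.17 × 0.1126 = 0.1318 Ω.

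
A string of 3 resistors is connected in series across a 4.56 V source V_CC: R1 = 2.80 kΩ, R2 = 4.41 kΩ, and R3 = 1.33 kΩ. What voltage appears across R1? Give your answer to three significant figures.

V ≈ 1.50 V

ΣR = 2.80 + 4.41 + 1.33 = 8.540 kΩ.
Voltage divider: V = V_CC · (2.800 / 8.540) = 4.56 × 0.3279 = 1.495 V.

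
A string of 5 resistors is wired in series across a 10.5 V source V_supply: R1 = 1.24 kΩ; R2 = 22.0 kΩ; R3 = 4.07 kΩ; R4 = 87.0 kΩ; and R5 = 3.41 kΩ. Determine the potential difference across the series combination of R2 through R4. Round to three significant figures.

V ≈ 10.1 V

Total series resistance ΣR = 1.24 + 22.0 + 4.07 + 87.0 + 3.41 = 117.7 kΩ.
R_{R2..R4} = 22.0 + 4.07 + 87.0 = 113.1 kΩ.
Voltage divider: V = V_supply · (113.1 / 117.7) = 10.5 × 0.9605 = 10.09 V.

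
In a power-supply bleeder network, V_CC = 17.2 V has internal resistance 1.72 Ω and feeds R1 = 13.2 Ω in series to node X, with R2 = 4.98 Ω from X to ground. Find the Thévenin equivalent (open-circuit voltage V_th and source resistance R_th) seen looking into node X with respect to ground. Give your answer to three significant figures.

R1' = 1.72 + 13.2 = 14.92 Ω (source resistance + R1).
Open-circuit (no load on X): V_th = V_CC · R2/(R1' + R2) = 17.2 × 4.98/(14.92 + 4.98) = 4.304 V.
Looking into X with the source shorted: R_th = R1'·R2/(R1'+R2) = 14.92 × 4.98/19.90 = 3.734 Ω.

V_th ≈ 4.30 V, R_th ≈ 3.73 Ω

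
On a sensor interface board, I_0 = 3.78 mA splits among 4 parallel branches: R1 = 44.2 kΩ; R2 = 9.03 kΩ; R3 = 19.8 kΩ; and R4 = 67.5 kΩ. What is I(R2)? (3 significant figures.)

Total conductance ΣG = 1/44.2 + 1/9.03 + 1/19.8 + 1/67.5 = 0.1987 (units of 1/kΩ).
R2 takes the fraction G_k/ΣG = 0.1107/0.1987 = 0.5574, so I = 3.78 × 0.5574 = 2.107 mA.

I ≈ 2.11 mA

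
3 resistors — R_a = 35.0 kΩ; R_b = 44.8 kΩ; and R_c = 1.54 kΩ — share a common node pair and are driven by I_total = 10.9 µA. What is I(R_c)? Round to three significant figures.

Conductances: ΣG = 1/35.0 + 1/44.8 + 1/1.54 = 0.7002 (1/kΩ).
By the current-divider rule, I = I_total · G_k/ΣG = 10.9 × 0.9273 = 10.11 µA.

I ≈ 10.1 µA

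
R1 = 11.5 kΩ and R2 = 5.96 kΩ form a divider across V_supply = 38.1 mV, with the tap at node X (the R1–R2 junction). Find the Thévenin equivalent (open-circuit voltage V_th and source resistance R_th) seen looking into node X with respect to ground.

With X open, the divider is unloaded: V_th = 38.1 × 5.96/17.46 = 13.01 mV.
With V_supply suppressed (replaced by a short), R_th = R1 ‖ R2 = (11.50 × 5.96)/(11.50 + 5.96) = 3.926 kΩ.

V_th ≈ 13.0 mV, R_th ≈ 3.93 kΩ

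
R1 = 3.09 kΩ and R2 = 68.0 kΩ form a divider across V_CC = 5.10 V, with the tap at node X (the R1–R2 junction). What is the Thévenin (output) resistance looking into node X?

With V_CC suppressed (replaced by a short), R_th = R1 ‖ R2 = (3.090 × 68.0)/(3.090 + 68.0) = 2.956 kΩ.

R_th ≈ 2.96 kΩ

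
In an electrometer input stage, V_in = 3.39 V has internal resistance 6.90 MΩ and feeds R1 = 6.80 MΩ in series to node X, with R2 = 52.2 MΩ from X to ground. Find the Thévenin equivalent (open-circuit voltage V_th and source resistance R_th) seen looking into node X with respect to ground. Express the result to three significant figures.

R1' = 6.90 + 6.80 = 13.70 MΩ (source resistance + R1).
V_th is the unloaded tap voltage: V_in · R2/(R1'+R2) = 3.39 × 0.7921 = 2.685 V.
Looking into X with the source shorted: R_th = R1'·R2/(R1'+R2) = 13.70 × 52.2/65.90 = 10.85 MΩ.

V_th ≈ 2.69 V, R_th ≈ 10.9 MΩ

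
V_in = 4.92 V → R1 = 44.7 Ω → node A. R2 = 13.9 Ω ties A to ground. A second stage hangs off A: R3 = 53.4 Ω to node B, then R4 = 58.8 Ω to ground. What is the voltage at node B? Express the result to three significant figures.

Looking into the second stage from A: R3 + R4 = 112.2 Ω appears in parallel with R2.
R2 ‖ (R3+R4) = 12.37 Ω.
So V_A = 4.92 × 0.2167 = 1.066 V.
Then the unloaded second divider: V_B = V_A × R4/(R3+R4) = 1.066 × 0.5241 = 0.5588 V.

V_B ≈ 0.559 V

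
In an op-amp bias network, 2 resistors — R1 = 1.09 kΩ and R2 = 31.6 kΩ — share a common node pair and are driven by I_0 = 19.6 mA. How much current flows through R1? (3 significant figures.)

For two parallel branches, I_k = I_0 · (other R)/(sum of R).
So I = 19.6 × 31.6/32.69 = 18.95 mA.

I ≈ 18.9 mA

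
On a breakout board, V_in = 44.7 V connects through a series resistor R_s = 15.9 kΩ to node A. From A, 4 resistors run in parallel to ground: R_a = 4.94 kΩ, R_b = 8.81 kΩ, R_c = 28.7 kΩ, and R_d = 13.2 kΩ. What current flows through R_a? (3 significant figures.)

Combine the parallel branches: R_p = (1/4.94 + 1/8.81 + 1/28.7 + 1/13.2)⁻¹ = 2.344 kΩ.
Node voltage V_A = V_in · R_p/(R_s + R_p) = 44.7 × 0.1285 = 5.744 V.
I(R_a) = V_A / R_a = 5.744/4.94 = 1.163 mA.

I ≈ 1.16 mA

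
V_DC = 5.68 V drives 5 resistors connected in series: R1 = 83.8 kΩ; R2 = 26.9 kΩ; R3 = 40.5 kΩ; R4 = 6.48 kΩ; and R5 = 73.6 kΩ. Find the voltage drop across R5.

V ≈ 1.81 V

Total series resistance ΣR = 83.8 + 26.9 + 40.5 + 6.48 + 73.6 = 231.3 kΩ.
Voltage divider: V = V_DC · (73.60 / 231.3) = 5.68 × 0.3182 = 1.808 V.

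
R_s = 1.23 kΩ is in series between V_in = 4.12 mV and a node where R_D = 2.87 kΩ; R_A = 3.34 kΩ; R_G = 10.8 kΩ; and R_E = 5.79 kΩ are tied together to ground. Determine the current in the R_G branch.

Combine the parallel branches: R_p = (1/2.87 + 1/3.34 + 1/10.8 + 1/5.79)⁻¹ = 1.095 kΩ.
Node voltage V_A = V_in · R_p/(R_s + R_p) = 4.12 × 0.4710 = 1.941 mV.
I(R_G) = V_A / R_G = 1.941/10.8 = 0.1797 µA.

I ≈ 0.180 µA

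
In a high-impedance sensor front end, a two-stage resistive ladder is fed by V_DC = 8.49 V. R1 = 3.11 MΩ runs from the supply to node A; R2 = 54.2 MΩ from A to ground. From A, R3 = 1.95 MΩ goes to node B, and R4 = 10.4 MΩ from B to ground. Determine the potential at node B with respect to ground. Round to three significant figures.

V_B ≈ 5.46 V

The second stage (R3 + R4 = 12.35 MΩ) loads node A in parallel with R2.
R2 ‖ (R3+R4) = 10.06 MΩ.
First divider: V_A = V_DC · 10.06/(3.11 + 10.06) = 6.485 V.
Then the unloaded second divider: V_B = V_A × R4/(R3+R4) = 6.485 × 0.8421 = 5.461 V.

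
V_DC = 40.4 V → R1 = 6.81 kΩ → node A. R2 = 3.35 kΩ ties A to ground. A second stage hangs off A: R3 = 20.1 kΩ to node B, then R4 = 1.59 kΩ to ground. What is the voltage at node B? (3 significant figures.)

Looking into the second stage from A: R3 + R4 = 21.69 kΩ appears in parallel with R2.
R2 ‖ (R3+R4) = 2.902 kΩ.
V_A = 40.4 × 2.902/(6.81 + 2.902) = 12.07 V.
V_B = V_A × 0.07331 = 0.8849 V.

V_B ≈ 0.885 V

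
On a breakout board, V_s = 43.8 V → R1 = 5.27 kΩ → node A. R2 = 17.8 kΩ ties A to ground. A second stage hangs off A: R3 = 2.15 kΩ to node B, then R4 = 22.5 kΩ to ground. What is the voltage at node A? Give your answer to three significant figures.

V_A ≈ 29.0 V

The second stage (R3 + R4 = 24.65 kΩ) loads node A in parallel with R2.
Effective lower resistance at A: R2 ‖ 24.65 = 10.34 kΩ.
First divider: V_A = V_s · 10.34/(5.27 + 10.34) = 29.01 V.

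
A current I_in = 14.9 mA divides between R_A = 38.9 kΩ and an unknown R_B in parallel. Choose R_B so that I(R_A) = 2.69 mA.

R_B ≈ 8.57 kΩ

The fraction through R_A equals R_B/(R_A+R_B).
2.69/14.9 = R_B/(R_A + R_B) → R_B = R_A · (0.1805)/(1 − 0.1805) = 38.9 × 0.2203 = 8.570 kΩ.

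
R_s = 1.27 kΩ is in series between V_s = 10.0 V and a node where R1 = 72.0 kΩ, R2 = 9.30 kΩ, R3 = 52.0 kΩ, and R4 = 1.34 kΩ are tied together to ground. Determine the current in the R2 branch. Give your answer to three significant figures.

Combine the parallel branches: R_p = (1/72.0 + 1/9.30 + 1/52.0 + 1/1.34)⁻¹ = 1.128 kΩ.
Node voltage V_A = V_s · R_p/(R_s + R_p) = 10.0 × 0.4703 = 4.703 V.
Branch current I = V_A/R2 = 4.703/9.30 = 0.5057 mA.

I ≈ 0.506 mA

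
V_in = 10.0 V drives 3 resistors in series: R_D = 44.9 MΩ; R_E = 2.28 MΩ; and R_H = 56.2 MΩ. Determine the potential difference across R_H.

Series total: ΣR = 44.9 + 2.28 + 56.2 = 103.4 MΩ.
V = V_in · R/ΣR = 10.0 × 0.5436 = 5.436 V.

V ≈ 5.44 V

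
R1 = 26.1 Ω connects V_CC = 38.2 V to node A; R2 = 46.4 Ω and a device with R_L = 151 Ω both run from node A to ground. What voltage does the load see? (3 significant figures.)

The load sits in parallel with R2, giving an effective lower resistance R2' = R2·R_L/(R2+R_L) = 35.49 Ω.
Now apply the divider: V_out = 38.2 × 0.5763 = 22.01 V.
(Unloaded it would be 24.4 V; the load pulls it down.)

V_out ≈ 22.0 V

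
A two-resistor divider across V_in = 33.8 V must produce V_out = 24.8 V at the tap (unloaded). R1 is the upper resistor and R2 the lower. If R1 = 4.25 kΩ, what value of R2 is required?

V_out/V_in = R2/(R1+R2) = 0.7337.
Rearranging, R2 = R1·k/(1−k) = 4.25 × 2.756 = 11.71 kΩ.

R2 ≈ 11.7 kΩ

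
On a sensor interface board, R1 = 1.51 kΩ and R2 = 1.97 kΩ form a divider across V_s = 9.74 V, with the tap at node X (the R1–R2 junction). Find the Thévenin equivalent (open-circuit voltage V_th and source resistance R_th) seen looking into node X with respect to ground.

With X open, the divider is unloaded: V_th = 9.74 × 1.97/3.480 = 5.514 V.
With V_s suppressed (replaced by a short), R_th = R1 ‖ R2 = (1.510 × 1.97)/(1.510 + 1.97) = 0.8548 kΩ.

V_th ≈ 5.51 V, R_th ≈ 0.855 kΩ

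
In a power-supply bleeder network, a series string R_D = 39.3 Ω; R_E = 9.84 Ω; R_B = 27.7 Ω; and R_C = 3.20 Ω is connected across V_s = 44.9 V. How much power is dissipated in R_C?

Series current I = V_s/ΣR = 44.9/80.04 = 0.5610 A.
P = I²R = 0.3147 × 3.20 = 1.007 W.

P ≈ 1.01 W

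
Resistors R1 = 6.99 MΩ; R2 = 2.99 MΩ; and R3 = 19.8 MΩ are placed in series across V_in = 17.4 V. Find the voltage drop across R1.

V ≈ 4.08 V

Total series resistance ΣR = 6.99 + 2.99 + 19.8 = 29.78 MΩ.
Voltage divider: V = V_in · (6.990 / 29.78) = 17.4 × 0.2347 = 4.084 V.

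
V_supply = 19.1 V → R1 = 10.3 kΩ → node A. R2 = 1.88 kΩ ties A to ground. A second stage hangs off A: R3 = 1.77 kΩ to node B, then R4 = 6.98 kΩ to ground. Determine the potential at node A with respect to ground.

V_A ≈ 2.49 V

The second stage (R3 + R4 = 8.750 kΩ) loads node A in parallel with R2.
R2 ‖ (R3+R4) = 1.548 kΩ.
First divider: V_A = V_supply · 1.548/(10.3 + 1.548) = 2.495 V.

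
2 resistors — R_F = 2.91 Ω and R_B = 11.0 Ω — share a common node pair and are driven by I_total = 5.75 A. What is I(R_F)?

For two parallel branches, I_k = I_total · (other R)/(sum of R).
I(R_F) = 5.75 × 11.0/(2.91 + 11.0) = 5.75 × 0.7908 = 4.547 A.

I ≈ 4.55 A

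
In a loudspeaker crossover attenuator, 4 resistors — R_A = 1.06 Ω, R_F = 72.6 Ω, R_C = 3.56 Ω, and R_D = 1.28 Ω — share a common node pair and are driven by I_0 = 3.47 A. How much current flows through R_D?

I ≈ 1.34 A

Conductances: ΣG = 1/1.06 + 1/72.6 + 1/3.56 + 1/1.28 = 2.019 (1/Ω).
By the current-divider rule, I = I_0 · G_k/ΣG = 3.47 × 0.3869 = 1.343 A.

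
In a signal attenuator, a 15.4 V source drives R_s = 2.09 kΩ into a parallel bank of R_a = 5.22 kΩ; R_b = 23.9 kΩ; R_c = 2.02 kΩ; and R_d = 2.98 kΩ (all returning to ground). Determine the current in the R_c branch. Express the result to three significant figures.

Parallel bank: R_p = 1/(1/5.22 + 1/23.9 + 1/2.02 + 1/2.98) = 0.9398 kΩ.
V_A by voltage divider: V_A = 15.4 × 0.9398/(2.09 + 0.9398) = 4.777 V.
Branch current I = V_A/R_c = 4.777/2.02 = 2.365 mA.

I ≈ 2.36 mA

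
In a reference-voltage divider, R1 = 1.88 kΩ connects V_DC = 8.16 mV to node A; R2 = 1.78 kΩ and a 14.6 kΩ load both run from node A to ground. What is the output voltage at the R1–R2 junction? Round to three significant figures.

R2 ‖ R_L = (1.78 × 14.6)/(1.78 + 14.6) = 1.587 kΩ.
Now apply the divider: V_out = 8.16 × 0.4577 = 3.735 mV.
(Unloaded it would be 3.97 mV; the load pulls it down.)

V_out ≈ 3.73 mV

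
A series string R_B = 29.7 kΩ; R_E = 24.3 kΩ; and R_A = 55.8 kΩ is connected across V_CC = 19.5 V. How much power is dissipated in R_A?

Series current I = V_CC/ΣR = 19.5/109.8 = 0.1776 mA.
P = I²R = 0.03154 × 55.8 = 1.760 mW.

P ≈ 1.76 mW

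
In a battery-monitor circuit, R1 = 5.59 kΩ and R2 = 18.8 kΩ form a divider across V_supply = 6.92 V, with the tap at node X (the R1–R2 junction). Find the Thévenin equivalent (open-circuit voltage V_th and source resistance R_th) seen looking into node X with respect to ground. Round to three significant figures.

With X open, the divider is unloaded: V_th = 6.92 × 18.8/24.39 = 5.334 V.
With V_supply suppressed (replaced by a short), R_th = R1 ‖ R2 = (5.590 × 18.8)/(5.590 + 18.8) = 4.309 kΩ.

V_th ≈ 5.33 V, R_th ≈ 4.31 kΩ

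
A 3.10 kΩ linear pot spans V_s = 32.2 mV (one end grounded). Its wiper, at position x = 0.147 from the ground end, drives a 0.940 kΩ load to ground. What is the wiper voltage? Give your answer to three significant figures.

V_out ≈ 3.35 mV

Split the track: R_lower = x·R_p = 0.4557 kΩ, R_upper = (1−x)·R_p = 2.644 kΩ.
R_L loads the lower segment: effective lower R = 0.3069 kΩ.
Loaded-divider output: V_out = 32.2 × 0.1040 = 3.349 mV.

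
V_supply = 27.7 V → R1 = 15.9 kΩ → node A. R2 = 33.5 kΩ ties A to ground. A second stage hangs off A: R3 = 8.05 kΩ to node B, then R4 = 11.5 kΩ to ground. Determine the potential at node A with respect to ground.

V_A ≈ 12.1 V

Looking into the second stage from A: R3 + R4 = 19.55 kΩ appears in parallel with R2.
Effective lower resistance at A: R2 ‖ 19.55 = 12.35 kΩ.
V_A = 27.7 × 12.35/(15.9 + 12.35) = 12.11 V.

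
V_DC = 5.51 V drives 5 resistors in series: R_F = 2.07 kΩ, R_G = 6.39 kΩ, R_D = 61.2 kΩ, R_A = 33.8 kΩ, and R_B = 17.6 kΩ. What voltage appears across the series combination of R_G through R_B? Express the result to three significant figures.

V ≈ 5.42 V

ΣR = 2.07 + 6.39 + 61.2 + 33.8 + 17.6 = 121.1 kΩ.
R_{R_G..R_B} = 6.39 + 61.2 + 33.8 + 17.6 = 119.0 kΩ.
Voltage divider: V = V_DC · (119.0 / 121.1) = 5.51 × 0.9829 = 5.416 V.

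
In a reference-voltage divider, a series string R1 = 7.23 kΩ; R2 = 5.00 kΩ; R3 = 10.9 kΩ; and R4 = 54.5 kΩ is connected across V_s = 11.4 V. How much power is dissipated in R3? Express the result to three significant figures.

P ≈ 0.235 mW

ΣR = 77.63 kΩ → I = 11.4/77.63 = 0.1469 mA.
P(R3) = I²·R3 = (0.1469)² × 10.9 = 0.2351 mW.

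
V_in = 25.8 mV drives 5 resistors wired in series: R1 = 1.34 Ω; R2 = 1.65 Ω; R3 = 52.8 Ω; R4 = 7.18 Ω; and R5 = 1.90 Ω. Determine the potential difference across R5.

V ≈ 0.756 mV

Series total: ΣR = 1.34 + 1.65 + 52.8 + 7.18 + 1.90 = 64.87 Ω.
By the voltage-divider rule, V = 25.8 × 1.900/64.87 = 0.7557 mV.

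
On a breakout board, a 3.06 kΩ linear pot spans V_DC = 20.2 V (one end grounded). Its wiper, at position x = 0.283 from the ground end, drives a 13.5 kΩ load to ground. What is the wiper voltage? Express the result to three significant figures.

The pot divides into 2.194 kΩ above the wiper and 0.8660 kΩ below.
(x·R_p) ‖ R_L = 0.8138 kΩ.
Loaded-divider output: V_out = 20.2 × 0.2706 = 5.465 V.

V_out ≈ 5.47 V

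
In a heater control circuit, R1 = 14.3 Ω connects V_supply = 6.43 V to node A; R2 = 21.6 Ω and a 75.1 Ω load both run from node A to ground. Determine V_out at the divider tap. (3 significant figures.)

First combine the lower leg with the load: R2 ‖ R_L = 16.78 Ω.
Voltage divider with the loaded lower leg: V_out = 6.43 × 16.78/(14.3 + 16.78) = 6.43 × 0.5398 = 3.471 V.
(Unloaded it would be 3.87 V; the load pulls it down.)

V_out ≈ 3.47 V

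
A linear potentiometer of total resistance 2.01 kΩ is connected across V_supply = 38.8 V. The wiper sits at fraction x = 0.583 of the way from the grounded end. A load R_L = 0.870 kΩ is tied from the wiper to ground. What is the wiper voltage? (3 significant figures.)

Lower segment x·R_p = 1.172 kΩ; upper segment (1−x)·R_p = 0.8382 kΩ.
Lower segment in parallel with the load: 1.172 ‖ 0.870 = 0.4993 kΩ.
V_out = 38.8 × 0.4993/(0.8382 + 0.4993) = 14.48 V.
(Unloaded: V_out = x·V_supply = 22.6 V.)

V_out ≈ 14.5 V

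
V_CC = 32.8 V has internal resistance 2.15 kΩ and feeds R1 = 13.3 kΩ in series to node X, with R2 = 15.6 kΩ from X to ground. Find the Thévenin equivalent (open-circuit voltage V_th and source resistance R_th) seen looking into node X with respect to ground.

R1' = 2.15 + 13.3 = 15.45 kΩ (source resistance + R1).
Open-circuit (no load on X): V_th = V_CC · R2/(R1' + R2) = 32.8 × 15.6/(15.45 + 15.6) = 16.48 V.
Looking into X with the source shorted: R_th = R1'·R2/(R1'+R2) = 15.45 × 15.6/31.05 = 7.762 kΩ.

V_th ≈ 16.5 V, R_th ≈ 7.76 kΩ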